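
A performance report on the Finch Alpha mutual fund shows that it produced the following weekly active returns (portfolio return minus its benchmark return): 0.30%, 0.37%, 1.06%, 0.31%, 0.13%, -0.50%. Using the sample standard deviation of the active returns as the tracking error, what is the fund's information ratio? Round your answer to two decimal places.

0.56

Mean return r̄ = 1.670 / 6 = 0.2783%
Σ(r − r̄)² = 1.2487; sample σ = √(1.2487/5) = 0.4997%
IR = r̄ / tracking error = 0.2783 / 0.4997 = 0.5569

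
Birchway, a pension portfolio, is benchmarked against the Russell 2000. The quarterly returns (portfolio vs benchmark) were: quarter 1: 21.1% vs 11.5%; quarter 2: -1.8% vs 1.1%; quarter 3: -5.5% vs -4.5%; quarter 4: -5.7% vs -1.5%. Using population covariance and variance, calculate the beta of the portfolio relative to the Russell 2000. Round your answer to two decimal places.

1.80

r̄p = 2.0250%,  r̄m = 1.6500%
Cov = Σ(rp − r̄p)(rm − r̄m) / 4 = 65.1513
Var(rm) = Σ(rm − r̄m)² / 4 = 36.2675
β = Cov / Var = 65.1513 / 36.2675 = 1.7964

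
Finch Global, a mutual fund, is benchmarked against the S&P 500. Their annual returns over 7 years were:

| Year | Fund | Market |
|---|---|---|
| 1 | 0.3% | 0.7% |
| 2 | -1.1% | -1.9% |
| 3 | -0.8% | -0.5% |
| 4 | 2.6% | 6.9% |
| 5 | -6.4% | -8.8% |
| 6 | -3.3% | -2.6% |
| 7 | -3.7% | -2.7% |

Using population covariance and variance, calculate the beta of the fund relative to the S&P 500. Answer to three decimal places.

0.604

r̄p = -1.7714%,  r̄m = -1.2714%
Cov = Σ(rp − r̄p)(rm − r̄m) / 7 = 11.3949
Var(rm) = Σ(rm − r̄m)² / 7 = 18.8763
β = Cov / Var = 11.3949 / 18.8763 = 0.6037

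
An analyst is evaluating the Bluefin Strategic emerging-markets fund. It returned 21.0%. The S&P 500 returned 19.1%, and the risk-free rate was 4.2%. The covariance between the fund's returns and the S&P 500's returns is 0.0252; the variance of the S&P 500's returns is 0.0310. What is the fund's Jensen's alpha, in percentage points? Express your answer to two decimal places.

4.69

β = Cov / Var = 0.0252 / 0.0310 = 0.8129
E[R] = Rf + β(Rm − Rf) = 4.2% + 0.8129 × (19.1% − 4.2%) = 16.3122%
α = Rp − E[R] = 21.0% − 16.3122% = 4.6878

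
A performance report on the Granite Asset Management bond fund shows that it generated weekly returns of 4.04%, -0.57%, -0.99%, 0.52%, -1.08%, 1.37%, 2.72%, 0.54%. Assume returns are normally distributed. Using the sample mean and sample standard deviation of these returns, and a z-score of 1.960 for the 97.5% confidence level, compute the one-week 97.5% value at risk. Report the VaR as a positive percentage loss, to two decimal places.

2.75

r̄ = (4.04 − 0.57 − 0.99 + 0.52 − 1.08 + 1.37 + 2.72 + 0.54) / 8 = 6.550 / 8 = 0.8188%
Sample σ = √[Σ(r − r̄)² / 7] = √[23.2675 / 7] = √3.3239 = 1.8232%
VaR = −(r̄ − z·σ) = −(0.8188 − 1.960 × 1.8232) = −(-2.7547) = 2.7547%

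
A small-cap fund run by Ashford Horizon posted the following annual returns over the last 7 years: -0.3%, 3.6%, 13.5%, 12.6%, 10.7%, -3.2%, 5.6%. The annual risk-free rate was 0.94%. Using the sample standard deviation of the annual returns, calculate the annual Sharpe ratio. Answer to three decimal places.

Mean return r̄ = 42.50 / 7 = 6.0714%
Σ(r − r̄)² = 252.1143; sample σ = √(252.1143/6) = 6.4822%
Sharpe = (r̄ − rf) / σ = (6.0714 − 0.94) / 6.4822 = 5.1314 / 6.4822 = 0.7916

0.792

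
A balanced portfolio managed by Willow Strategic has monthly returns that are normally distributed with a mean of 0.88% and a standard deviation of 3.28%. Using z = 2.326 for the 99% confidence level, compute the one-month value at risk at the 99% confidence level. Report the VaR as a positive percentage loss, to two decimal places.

VaR (as % loss) = −(μ − z·σ) = −(0.88% − 2.326 × 3.28%) = −(-6.74928%) = 6.74928%

6.75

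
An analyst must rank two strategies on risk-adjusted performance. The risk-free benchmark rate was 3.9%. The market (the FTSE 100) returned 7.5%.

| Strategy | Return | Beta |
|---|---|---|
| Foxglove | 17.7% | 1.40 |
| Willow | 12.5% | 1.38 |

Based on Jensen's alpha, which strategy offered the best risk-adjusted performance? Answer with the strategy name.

Foxglove

Foxglove: α = 17.7% − [3.9% + 1.40 × (7.5% − 3.9%)] = 8.760
Willow: α = 12.5% − [3.9% + 1.38 × (7.5% − 3.9%)] = 3.632
Highest: Foxglove (8.760).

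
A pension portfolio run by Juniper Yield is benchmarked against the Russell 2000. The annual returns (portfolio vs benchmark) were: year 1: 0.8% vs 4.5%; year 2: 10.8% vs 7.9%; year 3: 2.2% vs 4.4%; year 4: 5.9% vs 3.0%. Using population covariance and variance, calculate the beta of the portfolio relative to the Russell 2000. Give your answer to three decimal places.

r̄p = 4.9250%,  r̄m = 4.9500%
Cov = Σ(rp − r̄p)(rm − r̄m) / 4 = 4.6963
Var(rm) = Σ(rm − r̄m)² / 4 = 3.2525
β = Cov / Var = 4.6963 / 3.2525 = 1.4439

1.444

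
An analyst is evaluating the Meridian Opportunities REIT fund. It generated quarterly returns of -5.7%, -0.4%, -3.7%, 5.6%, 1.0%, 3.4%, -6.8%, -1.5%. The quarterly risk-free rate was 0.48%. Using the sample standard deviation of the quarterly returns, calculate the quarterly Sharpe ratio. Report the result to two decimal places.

Mean return μ = -8.10 / 8 = -1.0125%
Σ(r − μ)² = 130.5488; sample σ = √(130.5488/7) = 4.3185%
Sharpe = (μ − rf) / σ = (-1.0125 − 0.48) / 4.3185 = -1.4925 / 4.3185 = -0.3456

-0.35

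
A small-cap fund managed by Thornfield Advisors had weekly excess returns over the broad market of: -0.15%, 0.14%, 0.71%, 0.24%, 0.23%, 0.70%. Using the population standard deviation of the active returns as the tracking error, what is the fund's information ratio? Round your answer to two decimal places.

r̄ = (-0.15 + 0.14 + 0.71 + 0.24 + 0.23 + 0.7) / 6 = 1.870 / 6 = 0.3117%
Σ(r − r̄)² = (-0.15 − 0.3117)² + (0.14 − 0.3117)² + … = 0.5639
σ = √[0.5639 / 6] = 0.3066%
IR = r̄ / tracking error = 0.3117 / 0.3066 = 1.0166

1.02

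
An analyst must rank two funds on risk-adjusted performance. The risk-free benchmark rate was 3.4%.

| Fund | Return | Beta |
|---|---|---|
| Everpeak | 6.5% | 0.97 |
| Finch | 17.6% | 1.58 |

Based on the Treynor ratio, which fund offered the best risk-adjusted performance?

Finch

Everpeak: Treynor = (6.5% − 3.4%) / 0.97 = 3.196
Finch: Treynor = (17.6% − 3.4%) / 1.58 = 8.987
Highest: Finch (8.987).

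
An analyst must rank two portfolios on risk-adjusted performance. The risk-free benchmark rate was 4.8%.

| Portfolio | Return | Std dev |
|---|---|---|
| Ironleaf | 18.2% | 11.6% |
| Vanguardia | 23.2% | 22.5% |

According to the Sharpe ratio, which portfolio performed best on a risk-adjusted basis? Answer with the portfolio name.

Ironleaf

Ironleaf: Sharpe ratio = (18.2% − 4.8%) / 11.6% = 1.155
Vanguardia: Sharpe ratio = (23.2% − 4.8%) / 22.5% = 0.818
Highest: Ironleaf (1.155).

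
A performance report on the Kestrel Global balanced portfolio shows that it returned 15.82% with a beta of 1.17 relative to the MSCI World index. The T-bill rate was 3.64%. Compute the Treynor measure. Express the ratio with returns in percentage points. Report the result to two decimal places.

Treynor = (Rp − Rf) / β = (15.82% − 3.64%) / 1.17 = 12.18 / 1.17 = 10.4103

10.41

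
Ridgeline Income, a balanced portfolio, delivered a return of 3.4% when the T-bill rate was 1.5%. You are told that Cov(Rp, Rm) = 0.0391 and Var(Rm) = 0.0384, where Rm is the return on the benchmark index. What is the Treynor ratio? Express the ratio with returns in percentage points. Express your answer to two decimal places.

β = Cov / Var = 0.0391 / 0.0384 = 1.0182
Treynor = (Rp − Rf) / β = (3.4% − 1.5%) / 1.0182 = 1.90 / 1.0182 = 1.8660

1.87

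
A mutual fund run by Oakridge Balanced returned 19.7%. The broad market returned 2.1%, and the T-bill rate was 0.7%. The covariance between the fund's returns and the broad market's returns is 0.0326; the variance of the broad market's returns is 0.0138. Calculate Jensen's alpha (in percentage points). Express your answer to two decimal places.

β = Cov / Var = 0.0326 / 0.0138 = 2.3623
E[R] = Rf + β(Rm − Rf) = 0.7% + 2.3623 × (2.1% − 0.7%) = 4.0072%
α = Rp − E[R] = 19.7% − 4.0072% = 15.6928

15.69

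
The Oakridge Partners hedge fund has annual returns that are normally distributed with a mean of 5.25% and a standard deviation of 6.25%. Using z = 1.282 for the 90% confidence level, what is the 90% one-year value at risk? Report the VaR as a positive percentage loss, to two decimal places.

2.76

VaR (as % loss) = −(μ − z·σ) = −(5.25% − 1.282 × 6.25%) = −(-2.7625%) = 2.7625%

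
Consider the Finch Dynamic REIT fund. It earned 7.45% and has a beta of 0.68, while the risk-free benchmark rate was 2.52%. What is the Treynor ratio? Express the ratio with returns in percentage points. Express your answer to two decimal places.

Treynor = (Rp − Rf) / β = (7.45% − 2.52%) / 0.68 = 4.93 / 0.68 = 7.2500

7.25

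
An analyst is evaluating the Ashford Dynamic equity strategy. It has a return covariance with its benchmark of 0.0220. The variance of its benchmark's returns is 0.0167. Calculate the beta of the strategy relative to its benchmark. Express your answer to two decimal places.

β = Cov(Rp, Rm) / Var(Rm) = 0.0220 / 0.0167 = 1.3174

1.32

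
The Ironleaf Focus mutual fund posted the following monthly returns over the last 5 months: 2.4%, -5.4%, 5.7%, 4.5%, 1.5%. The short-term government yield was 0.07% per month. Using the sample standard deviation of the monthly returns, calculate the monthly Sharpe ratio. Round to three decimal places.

0.386

r̄ = (2.4 − 5.4 + 5.7 + 4.5 + 1.5) / 5 = 1.7400%
Sample std dev = √[74.7720 / 4] = 4.3235%
Sharpe = (r̄ − rf) / σ = (1.7400 − 0.07) / 4.3235 = 1.6700 / 4.3235 = 0.3863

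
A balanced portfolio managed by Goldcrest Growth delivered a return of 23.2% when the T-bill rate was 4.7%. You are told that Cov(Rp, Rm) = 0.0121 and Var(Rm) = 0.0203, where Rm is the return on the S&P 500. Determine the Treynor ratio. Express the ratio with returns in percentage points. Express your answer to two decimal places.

31.04

β = Cov / Var = 0.0121 / 0.0203 = 0.5961
Treynor = (Rp − Rf) / β = (23.2% − 4.7%) / 0.5961 = 18.50 / 0.5961 = 31.0351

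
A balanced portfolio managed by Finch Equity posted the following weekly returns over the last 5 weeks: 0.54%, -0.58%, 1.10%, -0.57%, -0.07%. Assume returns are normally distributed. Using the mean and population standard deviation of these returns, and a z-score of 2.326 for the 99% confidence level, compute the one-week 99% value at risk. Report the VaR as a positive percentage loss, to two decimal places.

1.44

μ = (0.54 − 0.58 + 1.1 − 0.57 − 0.07) / 5 = 0.0840%
Σ(r − μ)² = (0.54 − 0.0840)² + (-0.58 − 0.0840)² + … = 2.1325
population σ = √(2.1325 / 5) = √0.4265 = 0.6531%
VaR = −(μ − z·σ) = −(0.0840 − 2.326 × 0.6531) = −(-1.4351) = 1.4351%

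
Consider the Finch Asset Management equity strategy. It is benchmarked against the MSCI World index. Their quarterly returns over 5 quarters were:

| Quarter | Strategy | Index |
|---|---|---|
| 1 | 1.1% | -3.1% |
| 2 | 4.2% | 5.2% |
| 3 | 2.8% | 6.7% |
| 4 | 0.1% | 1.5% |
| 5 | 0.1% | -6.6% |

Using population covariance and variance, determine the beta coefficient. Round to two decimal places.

0.25

r̄p = 1.6600%,  r̄m = 0.7400%
Cov = Σ(rp − r̄p)(rm − r̄m) / 5 = 6.1076
Var(rm) = Σ(rm − r̄m)² / 5 = 24.9224
β = Cov / Var = 6.1076 / 24.9224 = 0.2451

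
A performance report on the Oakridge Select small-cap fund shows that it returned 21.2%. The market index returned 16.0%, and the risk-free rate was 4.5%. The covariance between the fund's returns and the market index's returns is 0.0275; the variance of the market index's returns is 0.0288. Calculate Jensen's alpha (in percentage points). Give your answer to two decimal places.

5.72

β = Cov / Var = 0.0275 / 0.0288 = 0.9549
E[R] = Rf + β(Rm − Rf) = 4.5% + 0.9549 × (16.0% − 4.5%) = 15.4814%
α = Rp − E[R] = 21.2% − 15.4814% = 5.7186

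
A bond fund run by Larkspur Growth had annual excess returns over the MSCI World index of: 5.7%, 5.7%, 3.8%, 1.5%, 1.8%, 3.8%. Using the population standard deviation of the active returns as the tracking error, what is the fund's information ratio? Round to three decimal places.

2.243

r̄ = (5.7 + 5.7 + 3.8 + 1.5 + 1.8 + 3.8) / 6 = 3.7167%
Population std dev = √[16.4683 / 6] = 1.6567%
IR = r̄ / tracking error = 3.7167 / 1.6567 = 2.2434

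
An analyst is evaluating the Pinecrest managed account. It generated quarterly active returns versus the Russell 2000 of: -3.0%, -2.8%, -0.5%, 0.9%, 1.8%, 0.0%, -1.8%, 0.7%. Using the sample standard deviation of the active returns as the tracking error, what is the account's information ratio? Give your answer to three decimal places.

r̄ = (-3 − 2.8 − 0.5 + 0.9 + 1.8 + 0 − 1.8 + 0.7) / 8 = -0.5875%
Sample σ = √[Σ(r − r̄)² / 7] = √[22.1088 / 7] = √3.1584 = 1.7772%
IR = r̄ / tracking error = -0.5875 / 1.7772 = -0.3306

-0.331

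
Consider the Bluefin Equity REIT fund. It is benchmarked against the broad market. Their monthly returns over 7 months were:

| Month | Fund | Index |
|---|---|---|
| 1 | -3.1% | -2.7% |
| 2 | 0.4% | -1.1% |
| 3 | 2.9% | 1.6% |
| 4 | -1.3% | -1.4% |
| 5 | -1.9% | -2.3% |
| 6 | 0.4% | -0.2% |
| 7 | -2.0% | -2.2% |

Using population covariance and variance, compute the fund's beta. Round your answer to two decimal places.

r̄p = -0.6571%,  r̄m = -1.1857%
Cov = Σ(rp − r̄p)(rm − r̄m) / 7 = 2.5180
Var(rm) = Σ(rm − r̄m)² / 7 = 1.9069
β = Cov / Var = 2.5180 / 1.9069 = 1.3205

1.32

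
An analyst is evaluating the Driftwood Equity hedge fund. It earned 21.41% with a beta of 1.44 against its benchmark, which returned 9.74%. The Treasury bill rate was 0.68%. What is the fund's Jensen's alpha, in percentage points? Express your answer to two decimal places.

CAPM expected return = Rf + β(Rm − Rf) = 0.68% + 1.44 × (9.74% − 0.68%) = 0.68 + 1.44 × 9.06 = 13.7264%
Jensen's α = Rp − E[R] = 21.41% − 13.7264% = 7.6836

7.68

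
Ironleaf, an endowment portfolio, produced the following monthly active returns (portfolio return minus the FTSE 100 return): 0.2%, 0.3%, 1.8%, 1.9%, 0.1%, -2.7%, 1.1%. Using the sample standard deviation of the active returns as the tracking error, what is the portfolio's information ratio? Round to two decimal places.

0.25

r̄ = (0.2 + 0.3 + 1.8 + 1.9 + 0.1 − 2.7 + 1.1) / 7 = 2.70 / 7 = 0.3857%
Σ(r − r̄)² = (0.2 − 0.3857)² + (0.3 − 0.3857)² + (1.8 − 0.3857)² + … = 14.4486
σ = √[14.4486 / 6] = 1.5518%
IR = r̄ / tracking error = 0.3857 / 1.5518 = 0.2486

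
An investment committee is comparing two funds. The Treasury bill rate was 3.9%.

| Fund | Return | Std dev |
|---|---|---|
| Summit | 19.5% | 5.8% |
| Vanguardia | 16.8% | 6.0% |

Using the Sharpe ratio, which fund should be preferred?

Summit: Sharpe ratio = (19.5% − 3.9%) / 5.8% = 2.690
Vanguardia: Sharpe ratio = (16.8% − 3.9%) / 6.0% = 2.150
Highest: Summit (2.690).

Summit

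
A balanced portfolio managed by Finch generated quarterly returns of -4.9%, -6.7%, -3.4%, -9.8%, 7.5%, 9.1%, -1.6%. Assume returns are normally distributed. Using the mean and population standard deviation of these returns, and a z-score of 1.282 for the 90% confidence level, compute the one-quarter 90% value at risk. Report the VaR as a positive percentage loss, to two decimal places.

9.85

r̄ = (-4.9 − 6.7 − 3.4 − 9.8 + 7.5 + 9.1 − 1.6) / 7 = -1.4000%
Σ(r − r̄)² = 304.4000; population σ = √(304.4000/7) = 6.5944%
VaR = −(r̄ − z·σ) = −(-1.4000 − 1.282 × 6.5944) = −(-9.8540) = 9.8540%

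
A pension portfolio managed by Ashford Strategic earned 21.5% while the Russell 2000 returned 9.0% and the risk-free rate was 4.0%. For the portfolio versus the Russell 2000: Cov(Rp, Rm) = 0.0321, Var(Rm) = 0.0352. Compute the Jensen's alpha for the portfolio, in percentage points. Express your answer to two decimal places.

β = Cov / Var = 0.0321 / 0.0352 = 0.9119
E[R] = Rf + β(Rm − Rf) = 4.0% + 0.9119 × (9.0% − 4.0%) = 8.5595%
α = Rp − E[R] = 21.5% − 8.5595% = 12.9405

12.94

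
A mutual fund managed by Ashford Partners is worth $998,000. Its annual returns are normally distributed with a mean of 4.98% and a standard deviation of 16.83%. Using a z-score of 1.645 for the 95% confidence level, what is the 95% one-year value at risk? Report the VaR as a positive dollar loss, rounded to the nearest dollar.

$226,599

Return at the 95% tail: μ − z·σ = 4.98% − 1.645 × 16.83% = 4.98 − 27.68535 = -22.70535%
VaR = −(-22.70535%) × $998,000 = 22.70535% × $998,000 = $226,599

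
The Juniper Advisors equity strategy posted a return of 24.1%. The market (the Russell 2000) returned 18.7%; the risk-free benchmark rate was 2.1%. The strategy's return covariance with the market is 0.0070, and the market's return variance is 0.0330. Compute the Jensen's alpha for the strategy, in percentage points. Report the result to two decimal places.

β = Cov / Var = 0.0070 / 0.0330 = 0.2121
E[R] = Rf + β(Rm − Rf) = 2.1% + 0.2121 × (18.7% − 2.1%) = 5.6209%
α = Rp − E[R] = 24.1% − 5.6209% = 18.4791

18.48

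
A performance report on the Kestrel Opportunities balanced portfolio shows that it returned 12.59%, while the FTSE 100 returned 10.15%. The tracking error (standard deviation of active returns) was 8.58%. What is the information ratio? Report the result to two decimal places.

0.28

IR = (Rp − Rb) / TE = (12.59% − 10.15%) / 8.58% = 2.44% / 8.58% = 0.2844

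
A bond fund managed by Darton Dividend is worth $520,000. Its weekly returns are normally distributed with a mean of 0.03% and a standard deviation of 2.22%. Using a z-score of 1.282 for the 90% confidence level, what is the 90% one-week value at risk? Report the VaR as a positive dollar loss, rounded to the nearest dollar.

$14,643

Return at the 90% tail: μ − z·σ = 0.03% − 1.282 × 2.22% = 0.03 − 2.84604 = -2.81604%
VaR = −(-2.81604%) × $520,000 = 2.81604% × $520,000 = $14,643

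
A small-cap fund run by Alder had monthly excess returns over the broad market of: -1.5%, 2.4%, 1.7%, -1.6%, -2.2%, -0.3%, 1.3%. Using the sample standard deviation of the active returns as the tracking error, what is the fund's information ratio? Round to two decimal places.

-0.02

r̄ = (-1.5 + 2.4 + 1.7 − 1.6 − 2.2 − 0.3 + 1.3) / 7 = -0.20 / 7 = -0.0286%
Σ(r − r̄)² = (-1.5 − (-0.0286))² + (2.4 − (-0.0286))² + … = 20.0743
σ = √[20.0743 / 6] = 1.8291%
IR = r̄ / tracking error = -0.0286 / 1.8291 = -0.0156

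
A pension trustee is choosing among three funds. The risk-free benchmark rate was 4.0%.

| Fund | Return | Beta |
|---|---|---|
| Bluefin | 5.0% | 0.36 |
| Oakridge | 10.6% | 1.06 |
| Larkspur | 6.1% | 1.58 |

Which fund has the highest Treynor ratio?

Oakridge

Bluefin: Treynor = (5.0% − 4.0%) / 0.36 = 2.778
Oakridge: Treynor = (10.6% − 4.0%) / 1.06 = 6.226
Larkspur: Treynor = (6.1% − 4.0%) / 1.58 = 1.329
Highest: Oakridge (6.226).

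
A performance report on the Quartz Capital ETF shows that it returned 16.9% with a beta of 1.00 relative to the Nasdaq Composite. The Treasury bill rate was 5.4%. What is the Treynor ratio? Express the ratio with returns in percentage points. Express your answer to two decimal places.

11.50

Treynor = (Rp − Rf) / β = (16.9% − 5.4%) / 1.00 = 11.50 / 1.00 = 11.5000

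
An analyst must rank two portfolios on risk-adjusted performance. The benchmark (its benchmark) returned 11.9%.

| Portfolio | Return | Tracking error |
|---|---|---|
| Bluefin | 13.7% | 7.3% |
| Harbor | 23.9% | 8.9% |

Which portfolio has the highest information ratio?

Harbor

Bluefin: IR = (13.7% − 11.9%) / 7.3% = 0.247
Harbor: IR = (23.9% − 11.9%) / 8.9% = 1.348
Highest: Harbor (1.348).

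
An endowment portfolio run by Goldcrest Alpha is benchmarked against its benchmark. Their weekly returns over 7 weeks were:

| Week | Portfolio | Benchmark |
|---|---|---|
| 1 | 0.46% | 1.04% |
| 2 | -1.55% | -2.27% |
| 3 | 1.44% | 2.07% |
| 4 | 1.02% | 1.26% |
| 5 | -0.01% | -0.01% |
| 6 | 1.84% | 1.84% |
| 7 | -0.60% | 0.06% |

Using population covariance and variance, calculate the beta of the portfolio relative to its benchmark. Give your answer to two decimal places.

r̄p = 0.3714%,  r̄m = 0.5700%
Cov = Σ(rp − r̄p)(rm − r̄m) / 7 = 1.4472
Var(rm) = Σ(rm − r̄m)² / 7 = 1.8889
β = Cov / Var = 1.4472 / 1.8889 = 0.7662

0.77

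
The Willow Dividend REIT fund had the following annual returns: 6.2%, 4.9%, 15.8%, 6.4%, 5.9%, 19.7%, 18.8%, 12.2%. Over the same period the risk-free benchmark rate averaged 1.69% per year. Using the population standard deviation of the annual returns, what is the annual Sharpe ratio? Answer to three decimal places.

Mean return r̄ = 89.90 / 8 = 11.2375%
Population std dev = √[267.9788 / 8] = 5.7877%
Sharpe = (r̄ − rf) / σ = (11.2375 − 1.69) / 5.7877 = 9.5475 / 5.7877 = 1.6496

1.650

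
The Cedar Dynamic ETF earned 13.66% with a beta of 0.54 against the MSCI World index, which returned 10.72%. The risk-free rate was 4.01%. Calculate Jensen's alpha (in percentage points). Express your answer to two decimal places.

CAPM expected return = Rf + β(Rm − Rf) = 4.01% + 0.54 × (10.72% − 4.01%) = 4.01 + 0.54 × 6.71 = 7.6334%
Jensen's α = Rp − E[R] = 13.66% − 7.6334% = 6.0266

6.03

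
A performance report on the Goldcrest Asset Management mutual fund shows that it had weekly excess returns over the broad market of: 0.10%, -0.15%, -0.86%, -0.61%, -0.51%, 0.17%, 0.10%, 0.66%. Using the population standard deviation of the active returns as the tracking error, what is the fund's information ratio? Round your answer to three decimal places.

-0.296

Mean return μ = -1.100 / 8 = -0.1375%
Σ(r − μ)² = (0.1 − (-0.1375))² + (-0.15 − (-0.1375))² + (-0.86 − (-0.1375))² + … = 1.7276
σ = √[1.7276 / 8] = 0.4647%
IR = μ / tracking error = -0.1375 / 0.4647 = -0.2959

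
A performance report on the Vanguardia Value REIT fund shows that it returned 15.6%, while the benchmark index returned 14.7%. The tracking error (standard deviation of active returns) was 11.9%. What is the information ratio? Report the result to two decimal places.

IR = (Rp − Rb) / TE = (15.6% − 14.7%) / 11.9% = 0.90% / 11.9% = 0.0756

0.08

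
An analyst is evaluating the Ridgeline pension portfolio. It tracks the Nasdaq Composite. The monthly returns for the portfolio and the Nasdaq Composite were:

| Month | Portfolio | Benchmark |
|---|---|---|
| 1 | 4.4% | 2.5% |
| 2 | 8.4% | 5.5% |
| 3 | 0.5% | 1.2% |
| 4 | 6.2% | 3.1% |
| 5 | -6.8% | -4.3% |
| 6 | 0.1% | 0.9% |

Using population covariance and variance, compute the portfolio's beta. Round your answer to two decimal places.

1.63

r̄p = 2.1333%,  r̄m = 1.4833%
Cov = Σ(rp − r̄p)(rm − r̄m) / 6 = 14.5606
Var(rm) = Σ(rm − r̄m)² / 6 = 8.9414
β = Cov / Var = 14.5606 / 8.9414 = 1.6284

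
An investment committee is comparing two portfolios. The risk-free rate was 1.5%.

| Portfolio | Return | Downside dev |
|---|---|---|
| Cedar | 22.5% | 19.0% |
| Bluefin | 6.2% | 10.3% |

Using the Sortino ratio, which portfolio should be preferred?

Cedar

Cedar: Sortino ratio = (22.5% − 1.5%) / 19.0% = 1.105
Bluefin: Sortino ratio = (6.2% − 1.5%) / 10.3% = 0.456
Highest: Cedar (1.105).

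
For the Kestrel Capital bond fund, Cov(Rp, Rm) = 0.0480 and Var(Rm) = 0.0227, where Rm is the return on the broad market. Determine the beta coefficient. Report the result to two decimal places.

2.11

β = Cov(Rp, Rm) / Var(Rm) = 0.0480 / 0.0227 = 2.1145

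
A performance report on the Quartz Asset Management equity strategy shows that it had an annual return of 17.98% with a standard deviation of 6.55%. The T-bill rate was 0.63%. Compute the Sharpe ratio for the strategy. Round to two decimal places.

Sharpe = (Rp − Rf) / σp = (17.98% − 0.63%) / 6.55% = 17.35% / 6.55% = 2.6489

2.65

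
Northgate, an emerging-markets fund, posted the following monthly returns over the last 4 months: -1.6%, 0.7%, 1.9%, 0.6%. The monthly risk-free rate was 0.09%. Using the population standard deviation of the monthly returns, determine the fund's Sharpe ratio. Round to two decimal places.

r̄ = (-1.6 + 0.7 + 1.9 + 0.6) / 4 = 1.60 / 4 = 0.4000%
Σ(r − r̄)² = 6.3800; population σ = √(6.3800/4) = 1.2629%
Sharpe = (r̄ − rf) / σ = (0.4000 − 0.09) / 1.2629 = 0.3100 / 1.2629 = 0.2455

0.25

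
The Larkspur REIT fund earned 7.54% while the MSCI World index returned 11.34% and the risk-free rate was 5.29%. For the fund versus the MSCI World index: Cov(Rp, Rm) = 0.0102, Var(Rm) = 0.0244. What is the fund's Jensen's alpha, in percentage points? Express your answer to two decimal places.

-0.28

β = Cov / Var = 0.0102 / 0.0244 = 0.4180
E[R] = Rf + β(Rm − Rf) = 5.29% + 0.4180 × (11.34% − 5.29%) = 7.8189%
α = Rp − E[R] = 7.54% − 7.8189% = -0.2789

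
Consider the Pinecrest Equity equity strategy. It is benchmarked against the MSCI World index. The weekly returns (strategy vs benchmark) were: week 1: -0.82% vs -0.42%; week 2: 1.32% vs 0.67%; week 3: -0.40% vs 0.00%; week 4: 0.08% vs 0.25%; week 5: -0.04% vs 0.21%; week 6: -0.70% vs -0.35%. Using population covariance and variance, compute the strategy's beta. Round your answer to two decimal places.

1.82

r̄p = -0.0933%,  r̄m = 0.0600%
Cov = Σ(rp − r̄p)(rm − r̄m) / 6 = 0.2532
Var(rm) = Σ(rm − r̄m)² / 6 = 0.1388
β = Cov / Var = 0.2532 / 0.1388 = 1.8242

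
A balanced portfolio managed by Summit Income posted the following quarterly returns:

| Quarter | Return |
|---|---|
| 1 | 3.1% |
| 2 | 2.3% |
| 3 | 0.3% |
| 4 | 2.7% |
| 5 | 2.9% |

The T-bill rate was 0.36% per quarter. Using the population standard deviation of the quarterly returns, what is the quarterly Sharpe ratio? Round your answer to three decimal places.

Mean return r̄ = 11.30 / 5 = 2.2600%
Population std dev = √[5.1520 / 5] = 1.0151%
Sharpe = (r̄ − rf) / σ = (2.2600 − 0.36) / 1.0151 = 1.9000 / 1.0151 = 1.8717

1.872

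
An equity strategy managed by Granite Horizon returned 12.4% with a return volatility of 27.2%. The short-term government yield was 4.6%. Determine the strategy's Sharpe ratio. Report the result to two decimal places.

Sharpe = (Rp − Rf) / σp = (12.4% − 4.6%) / 27.2% = 7.80% / 27.2% = 0.2868

0.29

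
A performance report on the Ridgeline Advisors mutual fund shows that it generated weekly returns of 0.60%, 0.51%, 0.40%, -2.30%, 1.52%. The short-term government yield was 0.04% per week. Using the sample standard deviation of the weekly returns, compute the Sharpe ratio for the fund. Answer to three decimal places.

Mean return r̄ = 0.730 / 5 = 0.1460%
Σ(r − r̄)² = 8.2739; sample σ = √(8.2739/4) = 1.4382%
Sharpe = (r̄ − rf) / σ = (0.1460 − 0.04) / 1.4382 = 0.1060 / 1.4382 = 0.0737

0.074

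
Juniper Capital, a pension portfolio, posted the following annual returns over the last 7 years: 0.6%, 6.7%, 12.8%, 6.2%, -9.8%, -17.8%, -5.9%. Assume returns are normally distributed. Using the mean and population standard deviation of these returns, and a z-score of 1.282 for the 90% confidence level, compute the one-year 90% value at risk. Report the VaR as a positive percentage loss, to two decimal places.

μ = (0.6 + 6.7 + 12.8 + 6.2 − 9.8 − 17.8 − 5.9) / 7 = -7.20 / 7 = -1.0286%
Population σ = √[Σ(r − μ)² / 7] = √[687.8143 / 7] = √98.2592 = 9.9126%
VaR = −(μ − z·σ) = −(-1.0286 − 1.282 × 9.9126) = −(-13.7366) = 13.7366%

13.74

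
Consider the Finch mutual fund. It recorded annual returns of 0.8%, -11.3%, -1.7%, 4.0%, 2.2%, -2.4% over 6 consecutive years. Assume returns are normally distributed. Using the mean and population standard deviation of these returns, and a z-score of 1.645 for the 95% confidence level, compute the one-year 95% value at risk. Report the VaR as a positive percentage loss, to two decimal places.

Mean return r̄ = -8.40 / 6 = -1.4000%
Σ(r − r̄)² = (0.8 − (-1.4000))² + (-11.3 − (-1.4000))² + (-1.7 − (-1.4000))² + … = 146.0600
σ = √[146.0600 / 6] = 4.9339%
VaR = −(r̄ − z·σ) = −(-1.4000 − 1.645 × 4.9339) = −(-9.5163) = 9.5163%

9.52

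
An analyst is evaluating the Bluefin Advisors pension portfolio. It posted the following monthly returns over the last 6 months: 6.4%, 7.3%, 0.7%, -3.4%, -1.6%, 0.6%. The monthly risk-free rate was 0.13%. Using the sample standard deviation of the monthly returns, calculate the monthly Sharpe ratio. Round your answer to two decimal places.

Mean return μ = 10.00 / 6 = 1.6667%
Sample std dev = √[92.5533 / 5] = 4.3024%
Sharpe = (μ − rf) / σ = (1.6667 − 0.13) / 4.3024 = 1.5367 / 4.3024 = 0.3572

0.36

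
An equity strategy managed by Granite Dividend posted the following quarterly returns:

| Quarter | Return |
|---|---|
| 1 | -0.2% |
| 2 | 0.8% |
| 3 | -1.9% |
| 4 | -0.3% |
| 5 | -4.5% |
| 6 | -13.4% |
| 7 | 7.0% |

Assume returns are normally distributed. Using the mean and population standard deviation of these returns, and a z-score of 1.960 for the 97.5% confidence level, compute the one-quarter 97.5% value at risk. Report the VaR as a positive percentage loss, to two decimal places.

13.04

Mean return r̄ = -12.50 / 7 = -1.7857%
Σ(r − r̄)² = 230.8686; population σ = √(230.8686/7) = 5.7429%
VaR = −(r̄ − z·σ) = −(-1.7857 − 1.960 × 5.7429) = −(-13.0418) = 13.0418%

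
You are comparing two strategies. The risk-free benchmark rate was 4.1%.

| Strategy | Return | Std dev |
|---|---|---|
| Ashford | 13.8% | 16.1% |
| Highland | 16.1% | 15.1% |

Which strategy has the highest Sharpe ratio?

Highland

Ashford: Sharpe ratio = (13.8% − 4.1%) / 16.1% = 0.602
Highland: Sharpe ratio = (16.1% − 4.1%) / 15.1% = 0.795
Highest: Highland (0.795).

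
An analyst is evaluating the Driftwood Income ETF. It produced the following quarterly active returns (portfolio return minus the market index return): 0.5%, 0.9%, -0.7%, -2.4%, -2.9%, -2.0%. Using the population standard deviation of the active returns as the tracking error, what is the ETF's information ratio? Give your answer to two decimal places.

r̄ = (0.5 + 0.9 − 0.7 − 2.4 − 2.9 − 2) / 6 = -1.1000%
Population σ = √[Σ(r − r̄)² / 6] = √[12.4600 / 6] = √2.0767 = 1.4411%
IR = r̄ / tracking error = -1.1000 / 1.4411 = -0.7633

-0.76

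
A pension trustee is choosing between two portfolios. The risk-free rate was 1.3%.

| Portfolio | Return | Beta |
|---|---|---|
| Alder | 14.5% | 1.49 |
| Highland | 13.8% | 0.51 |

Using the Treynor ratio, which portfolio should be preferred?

Highland

Alder: Treynor = (14.5% − 1.3%) / 1.49 = 8.859
Highland: Treynor = (13.8% − 1.3%) / 0.51 = 24.510
Highest: Highland (24.510).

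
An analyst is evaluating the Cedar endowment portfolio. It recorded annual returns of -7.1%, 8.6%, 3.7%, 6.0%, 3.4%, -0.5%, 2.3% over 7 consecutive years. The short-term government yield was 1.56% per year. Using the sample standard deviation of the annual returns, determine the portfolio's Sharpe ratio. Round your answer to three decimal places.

0.155

μ = (-7.1 + 8.6 + 3.7 + 6 + 3.4 − 0.5 + 2.3) / 7 = 16.40 / 7 = 2.3429%
Sample std dev = √[152.7371 / 6] = 5.0454%
Sharpe = (μ − rf) / σ = (2.3429 − 1.56) / 5.0454 = 0.7829 / 5.0454 = 0.1552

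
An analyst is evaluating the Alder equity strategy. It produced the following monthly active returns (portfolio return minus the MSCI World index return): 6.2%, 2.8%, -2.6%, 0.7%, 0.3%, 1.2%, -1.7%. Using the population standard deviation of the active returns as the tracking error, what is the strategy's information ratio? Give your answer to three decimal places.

0.365

r̄ = (6.2 + 2.8 − 2.6 + 0.7 + 0.3 + 1.2 − 1.7) / 7 = 0.9857%
Population std dev = √[51.1486 / 7] = 2.7031%
IR = r̄ / tracking error = 0.9857 / 2.7031 = 0.3647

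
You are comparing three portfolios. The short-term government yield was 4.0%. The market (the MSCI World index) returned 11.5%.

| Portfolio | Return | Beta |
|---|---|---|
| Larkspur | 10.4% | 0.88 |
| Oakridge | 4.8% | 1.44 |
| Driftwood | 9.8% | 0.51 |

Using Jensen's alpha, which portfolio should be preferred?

Larkspur: α = 10.4% − [4.0% + 0.88 × (11.5% − 4.0%)] = -0.200
Oakridge: α = 4.8% − [4.0% + 1.44 × (11.5% − 4.0%)] = -10.000
Driftwood: α = 9.8% − [4.0% + 0.51 × (11.5% − 4.0%)] = 1.975
Highest: Driftwood (1.975).

Driftwood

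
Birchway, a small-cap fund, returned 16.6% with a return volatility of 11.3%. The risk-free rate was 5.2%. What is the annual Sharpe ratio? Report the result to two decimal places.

Sharpe = (Rp − Rf) / σp = (16.6% − 5.2%) / 11.3% = 11.40% / 11.3% = 1.0088

1.01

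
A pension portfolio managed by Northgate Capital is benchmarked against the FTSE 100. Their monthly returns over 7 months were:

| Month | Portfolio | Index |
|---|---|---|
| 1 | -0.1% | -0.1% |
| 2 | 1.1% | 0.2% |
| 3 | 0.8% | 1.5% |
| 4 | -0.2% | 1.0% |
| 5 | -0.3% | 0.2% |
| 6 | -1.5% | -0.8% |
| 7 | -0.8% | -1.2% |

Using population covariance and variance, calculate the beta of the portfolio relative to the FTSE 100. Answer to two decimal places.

r̄p = -0.1429%,  r̄m = 0.1143%
Cov = Σ(rp − r̄p)(rm − r̄m) / 7 = 0.4920
Var(rm) = Σ(rm − r̄m)² / 7 = 0.7612
β = Cov / Var = 0.4920 / 0.7612 = 0.6463

0.65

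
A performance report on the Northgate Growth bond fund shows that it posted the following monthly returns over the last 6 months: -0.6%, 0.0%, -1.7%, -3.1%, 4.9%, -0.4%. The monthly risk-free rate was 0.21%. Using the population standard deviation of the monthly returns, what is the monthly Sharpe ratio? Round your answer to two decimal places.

r̄ = (-0.6 + 0 − 1.7 − 3.1 + 4.9 − 0.4) / 6 = -0.90 / 6 = -0.1500%
Population std dev = √[36.8950 / 6] = 2.4798%
Sharpe = (r̄ − rf) / σ = (-0.1500 − 0.21) / 2.4798 = -0.3600 / 2.4798 = -0.1452

-0.15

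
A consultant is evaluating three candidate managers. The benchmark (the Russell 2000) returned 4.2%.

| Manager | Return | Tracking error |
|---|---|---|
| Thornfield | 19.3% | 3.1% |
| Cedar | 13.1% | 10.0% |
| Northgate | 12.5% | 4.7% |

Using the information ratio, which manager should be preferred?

Thornfield: IR = (19.3% − 4.2%) / 3.1% = 4.871
Cedar: IR = (13.1% − 4.2%) / 10.0% = 0.890
Northgate: IR = (12.5% − 4.2%) / 4.7% = 1.766
Highest: Thornfield (4.871).

Thornfield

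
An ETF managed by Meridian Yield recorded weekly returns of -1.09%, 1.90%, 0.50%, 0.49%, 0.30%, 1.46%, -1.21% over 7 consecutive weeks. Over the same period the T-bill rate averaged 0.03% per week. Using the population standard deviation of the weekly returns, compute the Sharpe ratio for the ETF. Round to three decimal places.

μ = (-1.09 + 1.9 + 0.5 + 0.49 + 0.3 + 1.46 − 1.21) / 7 = 2.350 / 7 = 0.3357%
Population σ = √[Σ(r − μ)² / 7] = √[8.1850 / 7] = √1.1693 = 1.0813%
Sharpe = (μ − rf) / σ = (0.3357 − 0.03) / 1.0813 = 0.3057 / 1.0813 = 0.2827

0.283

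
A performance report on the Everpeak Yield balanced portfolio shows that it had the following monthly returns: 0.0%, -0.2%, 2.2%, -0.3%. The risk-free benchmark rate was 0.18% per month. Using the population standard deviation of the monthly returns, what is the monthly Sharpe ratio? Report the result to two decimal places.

0.24

r̄ = (0 − 0.2 + 2.2 − 0.3) / 4 = 1.70 / 4 = 0.4250%
Σ(r − r̄)² = (0 − 0.4250)² + (-0.2 − 0.4250)² + … = 4.2475
σ = √[4.2475 / 4] = 1.0305%
Sharpe = (r̄ − rf) / σ = (0.4250 − 0.18) / 1.0305 = 0.2450 / 1.0305 = 0.2377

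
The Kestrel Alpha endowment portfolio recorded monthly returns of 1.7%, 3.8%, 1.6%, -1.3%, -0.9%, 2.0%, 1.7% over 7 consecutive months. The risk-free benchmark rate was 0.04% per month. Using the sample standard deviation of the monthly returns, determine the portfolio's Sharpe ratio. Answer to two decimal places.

0.67

μ = (1.7 + 3.8 + 1.6 − 1.3 − 0.9 + 2 + 1.7) / 7 = 1.2286%
Sample std dev = √[18.7143 / 6] = 1.7661%
Sharpe = (μ − rf) / σ = (1.2286 − 0.04) / 1.7661 = 1.1886 / 1.7661 = 0.6730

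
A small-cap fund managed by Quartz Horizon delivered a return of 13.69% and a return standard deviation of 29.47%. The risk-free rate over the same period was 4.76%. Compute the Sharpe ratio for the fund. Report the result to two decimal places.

0.30

Sharpe = (Rp − Rf) / σp = (13.69% − 4.76%) / 29.47% = 8.93% / 29.47% = 0.3030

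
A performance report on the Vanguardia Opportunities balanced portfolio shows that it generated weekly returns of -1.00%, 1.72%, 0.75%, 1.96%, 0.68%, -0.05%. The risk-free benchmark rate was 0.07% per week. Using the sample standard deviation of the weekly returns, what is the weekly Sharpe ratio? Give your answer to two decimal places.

0.55

r̄ = (-1 + 1.72 + 0.75 + 1.96 + 0.68 − 0.05) / 6 = 0.6767%
Σ(r − r̄)² = (-1 − 0.6767)² + (1.72 − 0.6767)² + (0.75 − 0.6767)² + … = 6.0801
σ = √[6.0801 / 5] = 1.1027%
Sharpe = (r̄ − rf) / σ = (0.6767 − 0.07) / 1.1027 = 0.6067 / 1.1027 = 0.5502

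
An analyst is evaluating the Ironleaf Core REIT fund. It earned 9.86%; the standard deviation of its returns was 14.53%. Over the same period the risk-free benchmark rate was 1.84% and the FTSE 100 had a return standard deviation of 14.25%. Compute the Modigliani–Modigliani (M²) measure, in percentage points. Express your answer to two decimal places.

9.71

Sharpe = (Rp − Rf) / σp = (9.86% − 1.84%) / 14.53% = 0.5520
M² = Rf + Sharpe × σm = 1.84% + 0.5520 × 14.25% = 9.7060%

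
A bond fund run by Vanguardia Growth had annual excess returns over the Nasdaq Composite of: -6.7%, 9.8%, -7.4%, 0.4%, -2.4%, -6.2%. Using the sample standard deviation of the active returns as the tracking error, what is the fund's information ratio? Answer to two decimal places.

r̄ = (-6.7 + 9.8 − 7.4 + 0.4 − 2.4 − 6.2) / 6 = -2.0833%
Σ(r − r̄)² = (-6.7 − (-2.0833))² + (9.8 − (-2.0833))² + (-7.4 − (-2.0833))² + … = 214.0083
sample σ = √(214.0083 / 5) = √42.8017 = 6.5423%
IR = r̄ / tracking error = -2.0833 / 6.5423 = -0.3184

-0.32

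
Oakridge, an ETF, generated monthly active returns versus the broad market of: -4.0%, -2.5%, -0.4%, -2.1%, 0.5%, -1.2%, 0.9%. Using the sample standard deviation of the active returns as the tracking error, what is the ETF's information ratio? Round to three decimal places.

-0.721

r̄ = (-4 − 2.5 − 0.4 − 2.1 + 0.5 − 1.2 + 0.9) / 7 = -8.80 / 7 = -1.2571%
Sample std dev = √[18.2571 / 6] = 1.7444%
IR = r̄ / tracking error = -1.2571 / 1.7444 = -0.7206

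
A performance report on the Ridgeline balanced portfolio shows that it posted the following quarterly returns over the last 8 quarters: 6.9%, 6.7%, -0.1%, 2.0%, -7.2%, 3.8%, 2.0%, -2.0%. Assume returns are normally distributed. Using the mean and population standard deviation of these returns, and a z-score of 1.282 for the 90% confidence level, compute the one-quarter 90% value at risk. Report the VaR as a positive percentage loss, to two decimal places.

4.08

r̄ = (6.9 + 6.7 − 0.1 + 2 − 7.2 + 3.8 + 2 − 2) / 8 = 12.10 / 8 = 1.5125%
Population std dev = √[152.4888 / 8] = 4.3659%
VaR = −(r̄ − z·σ) = −(1.5125 − 1.282 × 4.3659) = −(-4.0846) = 4.0846%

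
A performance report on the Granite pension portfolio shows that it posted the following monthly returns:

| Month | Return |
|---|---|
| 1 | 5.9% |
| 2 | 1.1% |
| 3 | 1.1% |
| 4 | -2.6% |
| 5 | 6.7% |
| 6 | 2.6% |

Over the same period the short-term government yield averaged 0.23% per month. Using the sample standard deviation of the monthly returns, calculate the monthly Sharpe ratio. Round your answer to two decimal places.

μ = (5.9 + 1.1 + 1.1 − 2.6 + 6.7 + 2.6) / 6 = 2.4667%
Sample σ = √[Σ(r − μ)² / 5] = √[59.1333 / 5] = √11.8267 = 3.4390%
Sharpe = (μ − rf) / σ = (2.4667 − 0.23) / 3.4390 = 2.2367 / 3.4390 = 0.6504

0.65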